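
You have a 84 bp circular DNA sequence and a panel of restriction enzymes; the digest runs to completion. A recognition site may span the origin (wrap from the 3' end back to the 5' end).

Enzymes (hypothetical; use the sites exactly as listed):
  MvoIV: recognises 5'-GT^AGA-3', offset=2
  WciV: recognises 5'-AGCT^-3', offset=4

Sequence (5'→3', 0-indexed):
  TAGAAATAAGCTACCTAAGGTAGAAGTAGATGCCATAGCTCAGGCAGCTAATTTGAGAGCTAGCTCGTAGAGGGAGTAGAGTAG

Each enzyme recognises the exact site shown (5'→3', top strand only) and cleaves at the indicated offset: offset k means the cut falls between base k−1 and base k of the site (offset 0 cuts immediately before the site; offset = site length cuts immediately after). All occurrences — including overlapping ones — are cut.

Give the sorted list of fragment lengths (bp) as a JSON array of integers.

[3,4,6,8,9,9,9,11,12,13]

Per-enzyme occurrences:
  MvoIV (GTAGA, off=2): starts [19, 25, 66, 75, 83] → cuts [1, 21, 27, 68, 77]
  WciV (AGCT, off=4): starts [8, 36, 45, 57, 61] → cuts [12, 40, 49, 61, 65]

All cut coordinates (distinct, sorted): [1, 12, 21, 27, 40, 49, 61, 65, 68, 77]

Fragments:
  1→12: 11 bp
  12→21: 9 bp
  21→27: 6 bp
  27→40: 13 bp
  40→49: 9 bp
  49→61: 12 bp
  61→65: 4 bp
  65→68: 3 bp
  68→77: 9 bp
  77→1 (wrap): 84-77+1 = 8 bp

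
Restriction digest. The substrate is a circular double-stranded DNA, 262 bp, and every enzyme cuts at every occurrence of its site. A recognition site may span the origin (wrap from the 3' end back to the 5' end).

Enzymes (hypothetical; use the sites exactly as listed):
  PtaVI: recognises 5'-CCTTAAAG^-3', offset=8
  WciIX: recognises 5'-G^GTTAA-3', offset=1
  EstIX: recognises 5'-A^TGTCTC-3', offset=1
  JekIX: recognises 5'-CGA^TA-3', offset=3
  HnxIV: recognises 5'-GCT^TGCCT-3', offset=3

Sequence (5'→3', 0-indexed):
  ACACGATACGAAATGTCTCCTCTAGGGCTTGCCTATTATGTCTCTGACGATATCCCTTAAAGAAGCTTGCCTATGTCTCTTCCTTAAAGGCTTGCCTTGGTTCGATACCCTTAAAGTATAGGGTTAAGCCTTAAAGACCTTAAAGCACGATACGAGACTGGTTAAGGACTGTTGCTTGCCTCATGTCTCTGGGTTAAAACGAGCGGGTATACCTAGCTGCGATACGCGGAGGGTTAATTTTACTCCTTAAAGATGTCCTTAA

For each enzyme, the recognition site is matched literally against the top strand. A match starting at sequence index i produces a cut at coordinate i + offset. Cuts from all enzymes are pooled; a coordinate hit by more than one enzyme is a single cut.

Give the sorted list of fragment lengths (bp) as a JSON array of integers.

[3,5,5,6,6,7,7,9,9,9,10,10,11,12,12,13,14,16,16,16,16,20,30]

Scan for sites:
  PtaVI CCTTAAAG/8: at [54, 81, 108, 128, 137, 244] ⇒ [62, 89, 116, 136, 145, 252]
  WciIX GGTTAA/1: at [121, 159, 191, 231] ⇒ [122, 160, 192, 232]
  EstIX ATGTCTC/1: at [12, 37, 72, 182] ⇒ [13, 38, 73, 183]
  JekIX CGATA/3: at [3, 47, 102, 147, 219] ⇒ [6, 50, 105, 150, 222]
  HnxIV GCTTGCCT/3: at [26, 64, 89, 173] ⇒ [29, 67, 92, 176]

All cut coordinates (distinct, sorted): [6, 13, 29, 38, 50, 62, 67, 73, 89, 92, 105, 116, 122, 136, 145, 150, 160, 176, 183, 192, 222, 232, 252]

Fragments:
  6→13: 7 bp
  13→29: 16 bp
  29→38: 9 bp
  38→50: 12 bp
  50→62: 12 bp
  62→67: 5 bp
  67→73: 6 bp
  73→89: 16 bp
  89→92: 3 bp
  92→105: 13 bp
  105→116: 11 bp
  116→122: 6 bp
  122→136: 14 bp
  136→145: 9 bp
  145→150: 5 bp
  150→160: 10 bp
  160→176: 16 bp
  176→183: 7 bp
  183→192: 9 bp
  192→222: 30 bp
  222→232: 10 bp
  232→252: 20 bp
  252→6 (wrap): 262-252+6 = 16 bp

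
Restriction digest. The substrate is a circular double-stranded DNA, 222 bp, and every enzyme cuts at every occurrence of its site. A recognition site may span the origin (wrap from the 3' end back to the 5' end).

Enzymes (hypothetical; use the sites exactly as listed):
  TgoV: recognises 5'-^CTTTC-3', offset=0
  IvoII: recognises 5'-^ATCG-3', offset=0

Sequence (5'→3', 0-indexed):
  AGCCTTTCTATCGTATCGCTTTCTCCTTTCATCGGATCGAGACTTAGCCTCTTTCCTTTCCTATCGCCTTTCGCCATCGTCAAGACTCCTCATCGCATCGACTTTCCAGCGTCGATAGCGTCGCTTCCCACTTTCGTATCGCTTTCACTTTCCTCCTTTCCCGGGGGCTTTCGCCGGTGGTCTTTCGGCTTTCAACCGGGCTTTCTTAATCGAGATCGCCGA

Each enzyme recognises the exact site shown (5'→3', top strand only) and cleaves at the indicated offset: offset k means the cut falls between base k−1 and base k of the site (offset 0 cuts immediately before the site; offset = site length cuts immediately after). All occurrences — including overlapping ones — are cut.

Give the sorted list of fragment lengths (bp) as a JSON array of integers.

[4,4,5,5,5,5,5,5,5,6,6,6,7,7,7,7,8,8,8,11,12,12,14,15,16,29]

Scan for sites:
  TgoV CTTTC/0: at [3, 18, 25, 50, 55, 67, 101, 130, 141, 147, 155, 167, 181, 188, 200] ⇒ [3, 18, 25, 50, 55, 67, 101, 130, 141, 147, 155, 167, 181, 188, 200]
  IvoII ATCG/0: at [9, 14, 30, 35, 62, 75, 91, 96, 137, 208, 214] ⇒ [9, 14, 30, 35, 62, 75, 91, 96, 137, 208, 214]

All cut coordinates (distinct, sorted): [3, 9, 14, 18, 25, 30, 35, 50, 55, 62, 67, 75, 91, 96, 101, 130, 137, 141, 147, 155, 167, 181, 188, 200, 208, 214]

Fragments:
  3→9: 6 bp
  9→14: 5 bp
  14→18: 4 bp
  18→25: 7 bp
  25→30: 5 bp
  30→35: 5 bp
  35→50: 15 bp
  50→55: 5 bp
  55→62: 7 bp
  62→67: 5 bp
  67→75: 8 bp
  75→91: 16 bp
  91→96: 5 bp
  96→101: 5 bp
  101→130: 29 bp
  130→137: 7 bp
  137→141: 4 bp
  141→147: 6 bp
  147→155: 8 bp
  155→167: 12 bp
  167→181: 14 bp
  181→188: 7 bp
  188→200: 12 bp
  200→208: 8 bp
  208→214: 6 bp
  214→3 (wrap): 222-214+3 = 11 bp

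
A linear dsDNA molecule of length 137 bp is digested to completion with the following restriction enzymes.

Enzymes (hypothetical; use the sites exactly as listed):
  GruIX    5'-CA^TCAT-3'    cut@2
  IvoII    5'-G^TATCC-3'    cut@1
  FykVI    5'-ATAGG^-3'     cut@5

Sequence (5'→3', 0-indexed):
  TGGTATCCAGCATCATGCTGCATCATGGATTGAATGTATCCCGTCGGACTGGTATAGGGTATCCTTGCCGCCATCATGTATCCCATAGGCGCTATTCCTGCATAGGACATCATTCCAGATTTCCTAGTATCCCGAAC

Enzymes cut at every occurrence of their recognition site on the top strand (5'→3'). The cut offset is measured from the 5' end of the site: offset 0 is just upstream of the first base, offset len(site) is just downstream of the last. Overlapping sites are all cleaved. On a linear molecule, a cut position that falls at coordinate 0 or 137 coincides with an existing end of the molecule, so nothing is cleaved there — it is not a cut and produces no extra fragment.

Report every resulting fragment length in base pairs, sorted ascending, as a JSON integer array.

Per-enzyme occurrences:
  GruIX CATCAT/2: at [10, 20, 71, 107] ⇒ [12, 22, 73, 109]
  IvoII GTATCC/1: at [2, 35, 58, 77, 126] ⇒ [3, 36, 59, 78, 127]
  FykVI ATAGG/5: at [53, 84, 101] ⇒ [58, 89, 106]

Pooled cuts: [3, 12, 22, 36, 58, 59, 73, 78, 89, 106, 109, 127]

Fragments:
  [0,3): 3 bp
  [3,12): 9 bp
  [12,22): 10 bp
  [22,36): 14 bp
  [36,58): 22 bp
  [58,59): 1 bp
  [59,73): 14 bp
  [73,78): 5 bp
  [78,89): 11 bp
  [89,106): 17 bp
  [106,109): 3 bp
  [109,127): 18 bp
  [127,137): 10 bp

[1,3,3,5,9,10,10,11,14,14,17,18,22]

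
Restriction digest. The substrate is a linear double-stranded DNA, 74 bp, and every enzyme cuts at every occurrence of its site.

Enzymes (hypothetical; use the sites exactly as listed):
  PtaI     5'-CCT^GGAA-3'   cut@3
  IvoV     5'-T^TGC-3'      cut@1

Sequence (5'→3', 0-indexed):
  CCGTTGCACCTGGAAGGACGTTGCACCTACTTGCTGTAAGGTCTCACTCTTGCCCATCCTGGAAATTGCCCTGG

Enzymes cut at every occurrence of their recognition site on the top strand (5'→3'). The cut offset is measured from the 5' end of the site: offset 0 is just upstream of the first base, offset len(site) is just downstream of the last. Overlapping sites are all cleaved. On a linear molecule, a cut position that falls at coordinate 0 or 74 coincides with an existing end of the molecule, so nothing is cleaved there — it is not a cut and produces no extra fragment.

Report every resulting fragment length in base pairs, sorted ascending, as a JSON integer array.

[4,6,7,8,10,10,10,19]

Scan for sites:
  PtaI (CCTGGAA, off=3): starts [8, 57] → cuts [11, 60]
  IvoV (TTGC, off=1): starts [3, 20, 30, 49, 65] → cuts [4, 21, 31, 50, 66]

Pooled cuts: [4, 11, 21, 31, 50, 60, 66]

Fragments:
  [0,4): 4 bp
  [4,11): 7 bp
  [11,21): 10 bp
  [21,31): 10 bp
  [31,50): 19 bp
  [50,60): 10 bp
  [60,66): 6 bp
  [66,74): 8 bp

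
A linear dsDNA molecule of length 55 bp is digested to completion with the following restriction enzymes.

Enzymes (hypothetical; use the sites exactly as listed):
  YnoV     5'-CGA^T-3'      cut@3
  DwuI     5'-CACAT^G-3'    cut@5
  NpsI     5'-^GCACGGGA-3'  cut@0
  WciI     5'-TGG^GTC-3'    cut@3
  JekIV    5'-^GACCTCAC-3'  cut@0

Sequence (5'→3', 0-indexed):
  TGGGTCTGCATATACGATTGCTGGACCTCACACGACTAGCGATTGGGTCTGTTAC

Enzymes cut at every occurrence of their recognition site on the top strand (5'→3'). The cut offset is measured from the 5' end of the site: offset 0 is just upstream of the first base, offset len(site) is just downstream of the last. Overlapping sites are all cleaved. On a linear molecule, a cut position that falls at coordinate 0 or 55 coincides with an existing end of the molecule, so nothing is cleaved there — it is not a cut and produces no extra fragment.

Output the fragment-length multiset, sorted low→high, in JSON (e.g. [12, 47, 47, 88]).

[3,4,6,9,14,19]

Site scan:
  YnoV CGAT/3: at [14, 39] ⇒ [17, 42]
  DwuI (CACATG, off=5): no sites
  NpsI (GCACGGGA, off=0): no sites
  WciI TGGGTC/3: at [0, 43] ⇒ [3, 46]
  JekIV GACCTCAC/0: at [23] ⇒ [23]

Pooled cuts: [3, 17, 23, 42, 46]

Fragment lengths:
  [0,3): 3 bp
  [3,17): 14 bp
  [17,23): 6 bp
  [23,42): 19 bp
  [42,46): 4 bp
  [46,55): 9 bp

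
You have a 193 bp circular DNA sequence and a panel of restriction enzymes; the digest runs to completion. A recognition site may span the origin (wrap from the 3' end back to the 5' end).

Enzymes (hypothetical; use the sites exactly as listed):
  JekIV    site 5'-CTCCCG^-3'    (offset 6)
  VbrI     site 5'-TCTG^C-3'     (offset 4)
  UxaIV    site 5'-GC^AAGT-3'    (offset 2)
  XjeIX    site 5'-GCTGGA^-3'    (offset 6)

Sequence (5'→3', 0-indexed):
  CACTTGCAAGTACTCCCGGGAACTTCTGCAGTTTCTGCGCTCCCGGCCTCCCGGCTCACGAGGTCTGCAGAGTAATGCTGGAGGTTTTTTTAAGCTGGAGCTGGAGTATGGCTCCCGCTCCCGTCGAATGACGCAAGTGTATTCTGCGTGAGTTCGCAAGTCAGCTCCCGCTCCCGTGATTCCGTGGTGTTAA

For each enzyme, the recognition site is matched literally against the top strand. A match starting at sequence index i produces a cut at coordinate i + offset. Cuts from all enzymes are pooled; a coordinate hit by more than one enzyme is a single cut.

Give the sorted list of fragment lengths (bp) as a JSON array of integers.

[6,6,6,8,8,9,10,11,11,11,12,12,13,14,15,17,24]

Site scan:
  JekIV (CTCCCG, off=6): starts [12, 39, 47, 111, 117, 164, 170] → cuts [18, 45, 53, 117, 123, 170, 176]
  VbrI (TCTGC, off=4): starts [24, 33, 63, 142] → cuts [28, 37, 67, 146]
  UxaIV (GCAAGT, off=2): starts [5, 132, 155] → cuts [7, 134, 157]
  XjeIX (GCTGGA, off=6): starts [76, 93, 99] → cuts [82, 99, 105]

All cut coordinates (distinct, sorted): [7, 18, 28, 37, 45, 53, 67, 82, 99, 105, 117, 123, 134, 146, 157, 170, 176]

Fragments:
  7→18: 11 bp
  18→28: 10 bp
  28→37: 9 bp
  37→45: 8 bp
  45→53: 8 bp
  53→67: 14 bp
  67→82: 15 bp
  82→99: 17 bp
  99→105: 6 bp
  105→117: 12 bp
  117→123: 6 bp
  123→134: 11 bp
  134→146: 12 bp
  146→157: 11 bp
  157→170: 13 bp
  170→176: 6 bp
  176→7 (wrap): 193-176+7 = 24 bp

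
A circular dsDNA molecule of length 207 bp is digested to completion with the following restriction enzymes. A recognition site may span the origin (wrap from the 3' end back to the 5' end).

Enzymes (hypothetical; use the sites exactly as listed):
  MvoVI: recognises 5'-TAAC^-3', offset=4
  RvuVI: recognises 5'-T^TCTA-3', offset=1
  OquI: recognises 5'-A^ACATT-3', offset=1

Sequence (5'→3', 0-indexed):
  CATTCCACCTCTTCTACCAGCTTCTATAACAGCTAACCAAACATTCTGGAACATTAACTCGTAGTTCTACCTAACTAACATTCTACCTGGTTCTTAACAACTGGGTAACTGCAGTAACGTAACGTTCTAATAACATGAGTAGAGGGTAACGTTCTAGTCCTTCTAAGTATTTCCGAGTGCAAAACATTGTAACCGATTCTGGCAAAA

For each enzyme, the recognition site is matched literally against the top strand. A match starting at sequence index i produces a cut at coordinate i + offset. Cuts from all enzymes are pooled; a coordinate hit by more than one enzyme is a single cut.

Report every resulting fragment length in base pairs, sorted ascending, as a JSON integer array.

Scan for sites:
  MvoVI (TAAC, off=4): starts [26, 33, 54, 71, 75, 94, 105, 114, 119, 130, 146, 189] → cuts [30, 37, 58, 75, 79, 98, 109, 118, 123, 134, 150, 193]
  RvuVI (TTCTA, off=1): starts [11, 21, 64, 80, 124, 151, 160] → cuts [12, 22, 65, 81, 125, 152, 161]
  OquI (AACATT, off=1): starts [39, 49, 76, 182, 205] → cuts [40, 50, 77, 183, 206]

All cut coordinates (distinct, sorted): [12, 22, 30, 37, 40, 50, 58, 65, 75, 77, 79, 81, 98, 109, 118, 123, 125, 134, 150, 152, 161, 183, 193, 206]

Fragment lengths:
  12→22: 10 bp
  22→30: 8 bp
  30→37: 7 bp
  37→40: 3 bp
  40→50: 10 bp
  50→58: 8 bp
  58→65: 7 bp
  65→75: 10 bp
  75→77: 2 bp
  77→79: 2 bp
  79→81: 2 bp
  81→98: 17 bp
  98→109: 11 bp
  109→118: 9 bp
  118→123: 5 bp
  123→125: 2 bp
  125→134: 9 bp
  134→150: 16 bp
  150→152: 2 bp
  152→161: 9 bp
  161→183: 22 bp
  183→193: 10 bp
  193→206: 13 bp
  206→12 (wrap): 207-206+12 = 13 bp

[2,2,2,2,2,3,5,7,7,8,8,9,9,9,10,10,10,10,11,13,13,16,17,22]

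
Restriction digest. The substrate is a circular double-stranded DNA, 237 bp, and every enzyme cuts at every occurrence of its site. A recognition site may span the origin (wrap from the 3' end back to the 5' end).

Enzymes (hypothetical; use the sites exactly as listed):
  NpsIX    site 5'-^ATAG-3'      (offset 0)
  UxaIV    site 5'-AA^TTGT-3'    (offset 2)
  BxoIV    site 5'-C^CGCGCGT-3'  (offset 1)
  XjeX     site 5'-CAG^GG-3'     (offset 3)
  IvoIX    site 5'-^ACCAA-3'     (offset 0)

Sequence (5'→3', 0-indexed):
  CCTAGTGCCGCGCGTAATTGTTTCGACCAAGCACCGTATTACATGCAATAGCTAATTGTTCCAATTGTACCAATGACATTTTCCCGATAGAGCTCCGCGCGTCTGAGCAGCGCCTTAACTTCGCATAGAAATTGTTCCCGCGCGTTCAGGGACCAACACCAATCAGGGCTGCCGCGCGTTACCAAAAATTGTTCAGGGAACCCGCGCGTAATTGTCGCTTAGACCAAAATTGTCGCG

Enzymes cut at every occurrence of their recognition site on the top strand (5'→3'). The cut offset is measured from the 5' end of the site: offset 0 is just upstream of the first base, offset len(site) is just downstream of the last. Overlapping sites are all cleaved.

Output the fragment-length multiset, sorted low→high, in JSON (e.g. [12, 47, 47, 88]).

Per-enzyme occurrences:
  NpsIX (ATAG, off=0): starts [47, 86, 124] → cuts [47, 86, 124]
  UxaIV (AATTGT, off=2): starts [15, 53, 62, 129, 186, 209, 227] → cuts [17, 55, 64, 131, 188, 211, 229]
  BxoIV (CCGCGCGT, off=1): starts [7, 94, 137, 171, 201] → cuts [8, 95, 138, 172, 202]
  XjeX (CAGGG, off=3): starts [146, 163, 193] → cuts [149, 166, 196]
  IvoIX (ACCAA, off=0): starts [25, 68, 151, 157, 180, 222] → cuts [25, 68, 151, 157, 180, 222]

All cut coordinates (distinct, sorted): [8, 17, 25, 47, 55, 64, 68, 86, 95, 124, 131, 138, 149, 151, 157, 166, 172, 180, 188, 196, 202, 211, 222, 229]

Fragments:
  8→17: 9 bp
  17→25: 8 bp
  25→47: 22 bp
  47→55: 8 bp
  55→64: 9 bp
  64→68: 4 bp
  68→86: 18 bp
  86→95: 9 bp
  95→124: 29 bp
  124→131: 7 bp
  131→138: 7 bp
  138→149: 11 bp
  149→151: 2 bp
  151→157: 6 bp
  157→166: 9 bp
  166→172: 6 bp
  172→180: 8 bp
  180→188: 8 bp
  188→196: 8 bp
  196→202: 6 bp
  202→211: 9 bp
  211→222: 11 bp
  222→229: 7 bp
  229→8 (wrap): 237-229+8 = 16 bp

[2,4,6,6,6,7,7,7,8,8,8,8,8,9,9,9,9,9,11,11,16,18,22,29]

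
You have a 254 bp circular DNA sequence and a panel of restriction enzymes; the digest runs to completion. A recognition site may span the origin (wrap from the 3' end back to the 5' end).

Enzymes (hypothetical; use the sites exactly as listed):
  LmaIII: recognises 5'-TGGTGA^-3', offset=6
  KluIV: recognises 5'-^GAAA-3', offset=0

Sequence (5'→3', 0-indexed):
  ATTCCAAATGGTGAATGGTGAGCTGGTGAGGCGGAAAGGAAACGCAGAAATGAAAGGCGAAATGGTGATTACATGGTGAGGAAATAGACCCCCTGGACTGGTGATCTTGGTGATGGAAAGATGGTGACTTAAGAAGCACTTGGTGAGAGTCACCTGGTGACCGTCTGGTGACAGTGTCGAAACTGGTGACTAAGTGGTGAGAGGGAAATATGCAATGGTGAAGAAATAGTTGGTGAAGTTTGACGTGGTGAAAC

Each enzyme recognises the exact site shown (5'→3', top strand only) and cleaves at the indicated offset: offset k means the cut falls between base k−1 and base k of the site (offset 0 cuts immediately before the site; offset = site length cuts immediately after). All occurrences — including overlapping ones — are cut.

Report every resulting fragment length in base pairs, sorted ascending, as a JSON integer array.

[1,1,2,2,4,4,5,5,7,7,7,8,8,9,10,11,11,11,11,12,13,14,14,17,17,19,24]

Per-enzyme occurrences:
  LmaIII (TGGTGA, off=6): starts [8, 15, 23, 62, 73, 98, 107, 121, 140, 154, 165, 183, 194, 215, 230, 245] → cuts [14, 21, 29, 68, 79, 104, 113, 127, 146, 160, 171, 189, 200, 221, 236, 251]
  KluIV (GAAA, off=0): starts [33, 38, 46, 51, 58, 80, 115, 178, 204, 222, 249] → cuts [33, 38, 46, 51, 58, 80, 115, 178, 204, 222, 249]

All cut coordinates (distinct, sorted): [14, 21, 29, 33, 38, 46, 51, 58, 68, 79, 80, 104, 113, 115, 127, 146, 160, 171, 178, 189, 200, 204, 221, 222, 236, 249, 251]

Fragment lengths:
  14→21: 7 bp
  21→29: 8 bp
  29→33: 4 bp
  33→38: 5 bp
  38→46: 8 bp
  46→51: 5 bp
  51→58: 7 bp
  58→68: 10 bp
  68→79: 11 bp
  79→80: 1 bp
  80→104: 24 bp
  104→113: 9 bp
  113→115: 2 bp
  115→127: 12 bp
  127→146: 19 bp
  146→160: 14 bp
  160→171: 11 bp
  171→178: 7 bp
  178→189: 11 bp
  189→200: 11 bp
  200→204: 4 bp
  204→221: 17 bp
  221→222: 1 bp
  222→236: 14 bp
  236→249: 13 bp
  249→251: 2 bp
  251→14 (wrap): 254-251+14 = 17 bp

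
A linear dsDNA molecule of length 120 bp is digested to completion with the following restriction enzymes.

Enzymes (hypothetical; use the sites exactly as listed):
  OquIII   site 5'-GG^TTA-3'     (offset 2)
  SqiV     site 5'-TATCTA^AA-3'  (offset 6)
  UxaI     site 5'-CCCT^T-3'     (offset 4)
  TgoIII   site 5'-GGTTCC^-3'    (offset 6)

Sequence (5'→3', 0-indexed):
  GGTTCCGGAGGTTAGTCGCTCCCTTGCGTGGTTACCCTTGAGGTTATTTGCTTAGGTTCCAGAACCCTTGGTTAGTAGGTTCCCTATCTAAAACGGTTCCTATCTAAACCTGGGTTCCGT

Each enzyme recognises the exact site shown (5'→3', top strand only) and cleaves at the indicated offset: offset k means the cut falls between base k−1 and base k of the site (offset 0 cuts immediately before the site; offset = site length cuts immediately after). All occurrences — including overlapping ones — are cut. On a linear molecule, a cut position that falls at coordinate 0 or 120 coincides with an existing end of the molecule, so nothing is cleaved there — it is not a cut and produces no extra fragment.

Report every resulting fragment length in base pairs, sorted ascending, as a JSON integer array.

Scan for sites:
  OquIII GGTTA/2: at [9, 29, 41, 69] ⇒ [11, 31, 43, 71]
  SqiV TATCTAAA/6: at [84, 100] ⇒ [90, 106]
  UxaI CCCTT/4: at [20, 34, 64] ⇒ [24, 38, 68]
  TgoIII GGTTCC/6: at [0, 54, 77, 94, 112] ⇒ [6, 60, 83, 100, 118]

All cut coordinates (distinct, sorted): [6, 11, 24, 31, 38, 43, 60, 68, 71, 83, 90, 100, 106, 118]

Fragments:
  [0,6): 6 bp
  [6,11): 5 bp
  [11,24): 13 bp
  [24,31): 7 bp
  [31,38): 7 bp
  [38,43): 5 bp
  [43,60): 17 bp
  [60,68): 8 bp
  [68,71): 3 bp
  [71,83): 12 bp
  [83,90): 7 bp
  [90,100): 10 bp
  [100,106): 6 bp
  [106,118): 12 bp
  [118,120): 2 bp

[2,3,5,5,6,6,7,7,7,8,10,12,12,13,17]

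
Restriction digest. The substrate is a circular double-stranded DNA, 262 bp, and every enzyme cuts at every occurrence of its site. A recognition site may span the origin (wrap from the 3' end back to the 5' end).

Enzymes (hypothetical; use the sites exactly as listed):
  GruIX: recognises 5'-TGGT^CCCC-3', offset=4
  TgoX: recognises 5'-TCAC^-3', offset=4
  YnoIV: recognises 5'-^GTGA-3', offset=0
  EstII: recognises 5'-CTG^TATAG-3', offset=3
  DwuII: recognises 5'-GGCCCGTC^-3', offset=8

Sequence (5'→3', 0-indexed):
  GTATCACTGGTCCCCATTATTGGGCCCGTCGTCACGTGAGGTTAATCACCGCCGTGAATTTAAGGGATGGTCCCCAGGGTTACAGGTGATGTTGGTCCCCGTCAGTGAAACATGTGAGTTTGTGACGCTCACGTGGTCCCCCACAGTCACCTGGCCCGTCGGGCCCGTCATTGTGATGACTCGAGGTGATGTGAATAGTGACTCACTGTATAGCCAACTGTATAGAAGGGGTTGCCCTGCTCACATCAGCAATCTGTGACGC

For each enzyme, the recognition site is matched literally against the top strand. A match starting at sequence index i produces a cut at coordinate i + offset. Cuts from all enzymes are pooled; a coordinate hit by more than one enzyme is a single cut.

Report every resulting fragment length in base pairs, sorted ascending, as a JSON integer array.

[2,3,4,4,5,5,5,7,8,8,9,9,9,10,11,11,11,12,13,13,14,14,14,18,19,24]

Site scan:
  GruIX (TGGTCCCC, off=4): starts [7, 67, 92, 133] → cuts [11, 71, 96, 137]
  TgoX (TCAC, off=4): starts [3, 31, 45, 128, 146, 202, 240] → cuts [7, 35, 49, 132, 150, 206, 244]
  YnoIV (GTGA, off=0): starts [35, 53, 85, 104, 113, 121, 172, 185, 190, 197, 255] → cuts [35, 53, 85, 104, 113, 121, 172, 185, 190, 197, 255]
  EstII (CTGTATAG, off=3): starts [205, 217] → cuts [208, 220]
  DwuII (GGCCCGTC, off=8): starts [22, 152, 161] → cuts [30, 160, 169]

Pooled cuts: [7, 11, 30, 35, 49, 53, 71, 85, 96, 104, 113, 121, 132, 137, 150, 160, 169, 172, 185, 190, 197, 206, 208, 220, 244, 255]

Fragments:
  7→11: 4 bp
  11→30: 19 bp
  30→35: 5 bp
  35→49: 14 bp
  49→53: 4 bp
  53→71: 18 bp
  71→85: 14 bp
  85→96: 11 bp
  96→104: 8 bp
  104→113: 9 bp
  113→121: 8 bp
  121→132: 11 bp
  132→137: 5 bp
  137→150: 13 bp
  150→160: 10 bp
  160→169: 9 bp
  169→172: 3 bp
  172→185: 13 bp
  185→190: 5 bp
  190→197: 7 bp
  197→206: 9 bp
  206→208: 2 bp
  208→220: 12 bp
  220→244: 24 bp
  244→255: 11 bp
  255→7 (wrap): 262-255+7 = 14 bp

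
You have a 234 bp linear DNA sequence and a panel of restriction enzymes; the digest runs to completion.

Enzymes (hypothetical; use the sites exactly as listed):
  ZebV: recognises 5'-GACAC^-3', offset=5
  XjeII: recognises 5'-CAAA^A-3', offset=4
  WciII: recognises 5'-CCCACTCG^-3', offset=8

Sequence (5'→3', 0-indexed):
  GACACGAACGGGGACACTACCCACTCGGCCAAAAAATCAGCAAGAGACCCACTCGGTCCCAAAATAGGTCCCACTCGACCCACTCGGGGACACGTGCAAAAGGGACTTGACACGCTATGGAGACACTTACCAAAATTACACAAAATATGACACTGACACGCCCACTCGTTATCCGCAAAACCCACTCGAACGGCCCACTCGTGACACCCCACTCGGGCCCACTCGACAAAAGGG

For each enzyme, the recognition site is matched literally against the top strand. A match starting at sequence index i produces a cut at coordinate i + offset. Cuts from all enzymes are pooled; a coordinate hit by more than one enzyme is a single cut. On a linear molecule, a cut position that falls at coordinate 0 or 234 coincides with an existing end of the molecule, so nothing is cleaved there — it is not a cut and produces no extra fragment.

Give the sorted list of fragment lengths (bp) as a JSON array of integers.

Per-enzyme occurrences:
  ZebV (GACAC, off=5): starts [0, 12, 88, 108, 121, 148, 154, 202] → cuts [5, 17, 93, 113, 126, 153, 159, 207]
  XjeII (CAAAA, off=4): starts [29, 59, 96, 130, 140, 175, 226] → cuts [33, 63, 100, 134, 144, 179, 230]
  WciII (CCCACTCG, off=8): starts [19, 47, 69, 78, 160, 180, 193, 207, 217] → cuts [27, 55, 77, 86, 168, 188, 201, 215, 225]

Pooled cuts: [5, 17, 27, 33, 55, 63, 77, 86, 93, 100, 113, 126, 134, 144, 153, 159, 168, 179, 188, 201, 207, 215, 225, 230]

Fragments:
  [0,5): 5 bp
  [5,17): 12 bp
  [17,27): 10 bp
  [27,33): 6 bp
  [33,55): 22 bp
  [55,63): 8 bp
  [63,77): 14 bp
  [77,86): 9 bp
  [86,93): 7 bp
  [93,100): 7 bp
  [100,113): 13 bp
  [113,126): 13 bp
  [126,134): 8 bp
  [134,144): 10 bp
  [144,153): 9 bp
  [153,159): 6 bp
  [159,168): 9 bp
  [168,179): 11 bp
  [179,188): 9 bp
  [188,201): 13 bp
  [201,207): 6 bp
  [207,215): 8 bp
  [215,225): 10 bp
  [225,230): 5 bp
  [230,234): 4 bp

[4,5,5,6,6,6,7,7,8,8,8,9,9,9,9,10,10,10,11,12,13,13,13,14,22]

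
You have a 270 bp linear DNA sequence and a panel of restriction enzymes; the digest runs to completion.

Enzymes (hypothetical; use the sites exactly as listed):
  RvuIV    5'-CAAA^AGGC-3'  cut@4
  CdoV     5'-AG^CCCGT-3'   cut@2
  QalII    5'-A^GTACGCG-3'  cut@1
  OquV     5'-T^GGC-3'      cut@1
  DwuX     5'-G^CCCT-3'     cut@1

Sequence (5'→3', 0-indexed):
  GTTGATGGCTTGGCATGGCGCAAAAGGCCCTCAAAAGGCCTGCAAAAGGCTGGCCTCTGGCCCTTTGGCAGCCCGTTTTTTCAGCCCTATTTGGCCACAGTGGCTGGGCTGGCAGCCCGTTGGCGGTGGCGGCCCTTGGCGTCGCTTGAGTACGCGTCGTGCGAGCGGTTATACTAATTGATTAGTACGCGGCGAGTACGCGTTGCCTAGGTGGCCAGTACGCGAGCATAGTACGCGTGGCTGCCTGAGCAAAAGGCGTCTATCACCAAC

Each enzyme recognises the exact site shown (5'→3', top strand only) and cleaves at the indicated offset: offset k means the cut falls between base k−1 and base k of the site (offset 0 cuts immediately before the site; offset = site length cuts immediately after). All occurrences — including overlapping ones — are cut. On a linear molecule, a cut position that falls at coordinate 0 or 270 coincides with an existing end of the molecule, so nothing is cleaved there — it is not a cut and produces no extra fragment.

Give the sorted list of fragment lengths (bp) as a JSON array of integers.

[2,3,5,5,5,5,5,5,5,5,6,6,6,6,7,8,8,8,8,9,9,11,11,12,13,13,15,17,17,35]

Per-enzyme occurrences:
  RvuIV CAAAAGGC/4: at [20, 31, 42, 249] ⇒ [24, 35, 46, 253]
  CdoV AGCCCGT/2: at [69, 113] ⇒ [71, 115]
  QalII AGTACGCG/1: at [148, 183, 194, 216, 229] ⇒ [149, 184, 195, 217, 230]
  OquV TGGC/1: at [5, 10, 15, 50, 57, 65, 91, 100, 109, 120, 126, 136, 211, 237] ⇒ [6, 11, 16, 51, 58, 66, 92, 101, 110, 121, 127, 137, 212, 238]
  DwuX GCCCT/1: at [26, 59, 83, 131] ⇒ [27, 60, 84, 132]

Pooled cuts: [6, 11, 16, 24, 27, 35, 46, 51, 58, 60, 66, 71, 84, 92, 101, 110, 115, 121, 127, 132, 137, 149, 184, 195, 212, 217, 230, 238, 253]

Fragment lengths:
  [0,6): 6 bp
  [6,11): 5 bp
  [11,16): 5 bp
  [16,24): 8 bp
  [24,27): 3 bp
  [27,35): 8 bp
  [35,46): 11 bp
  [46,51): 5 bp
  [51,58): 7 bp
  [58,60): 2 bp
  [60,66): 6 bp
  [66,71): 5 bp
  [71,84): 13 bp
  [84,92): 8 bp
  [92,101): 9 bp
  [101,110): 9 bp
  [110,115): 5 bp
  [115,121): 6 bp
  [121,127): 6 bp
  [127,132): 5 bp
  [132,137): 5 bp
  [137,149): 12 bp
  [149,184): 35 bp
  [184,195): 11 bp
  [195,212): 17 bp
  [212,217): 5 bp
  [217,230): 13 bp
  [230,238): 8 bp
  [238,253): 15 bp
  [253,270): 17 bp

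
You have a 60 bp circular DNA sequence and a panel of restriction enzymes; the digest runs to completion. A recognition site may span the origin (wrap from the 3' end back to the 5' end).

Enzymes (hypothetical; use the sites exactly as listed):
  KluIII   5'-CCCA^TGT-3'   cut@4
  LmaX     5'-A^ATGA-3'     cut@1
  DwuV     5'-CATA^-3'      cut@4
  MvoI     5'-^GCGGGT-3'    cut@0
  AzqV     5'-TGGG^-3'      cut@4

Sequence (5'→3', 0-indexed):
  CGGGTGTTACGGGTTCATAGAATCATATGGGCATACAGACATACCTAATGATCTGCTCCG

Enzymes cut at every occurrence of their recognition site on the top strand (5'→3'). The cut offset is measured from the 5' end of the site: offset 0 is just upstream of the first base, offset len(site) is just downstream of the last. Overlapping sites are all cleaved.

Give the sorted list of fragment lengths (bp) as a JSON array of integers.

[4,4,4,8,8,12,20]

Scan for sites:
  KluIII (CCCATGT, off=4): no sites
  LmaX (AATGA, off=1): starts [46] → cuts [47]
  DwuV (CATA, off=4): starts [15, 23, 31, 39] → cuts [19, 27, 35, 43]
  MvoI (GCGGGT, off=0): starts [59] → cuts [59]
  AzqV (TGGG, off=4): starts [27] → cuts [31]

All cut coordinates (distinct, sorted): [19, 27, 31, 35, 43, 47, 59]

Fragment lengths:
  19→27: 8 bp
  27→31: 4 bp
  31→35: 4 bp
  35→43: 8 bp
  43→47: 4 bp
  47→59: 12 bp
  59→19 (wrap): 60-59+19 = 20 bp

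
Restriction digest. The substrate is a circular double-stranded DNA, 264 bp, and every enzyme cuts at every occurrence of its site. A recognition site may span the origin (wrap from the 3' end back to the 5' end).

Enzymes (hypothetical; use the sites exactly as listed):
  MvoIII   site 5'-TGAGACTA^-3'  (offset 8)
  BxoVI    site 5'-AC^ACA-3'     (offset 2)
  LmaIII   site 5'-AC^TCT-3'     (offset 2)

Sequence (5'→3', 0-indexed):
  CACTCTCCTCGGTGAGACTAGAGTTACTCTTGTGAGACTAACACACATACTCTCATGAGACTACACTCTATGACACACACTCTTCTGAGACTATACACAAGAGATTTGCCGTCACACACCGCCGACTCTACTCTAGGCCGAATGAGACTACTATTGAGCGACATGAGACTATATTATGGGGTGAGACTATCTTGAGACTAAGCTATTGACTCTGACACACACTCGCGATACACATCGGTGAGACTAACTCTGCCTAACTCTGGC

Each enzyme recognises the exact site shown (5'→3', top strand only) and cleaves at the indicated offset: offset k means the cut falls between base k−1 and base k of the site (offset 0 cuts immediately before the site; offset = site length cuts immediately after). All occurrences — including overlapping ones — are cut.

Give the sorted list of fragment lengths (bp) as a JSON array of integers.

[2,2,2,2,2,3,3,4,5,6,6,7,8,9,10,10,11,11,13,13,13,13,15,17,18,19,19,21]

Site scan:
  MvoIII TGAGACTA/8: at [12, 32, 55, 85, 142, 163, 181, 192, 238] ⇒ [20, 40, 63, 93, 150, 171, 189, 200, 246]
  BxoVI ACACA/2: at [40, 42, 72, 74, 94, 113, 214, 216, 229] ⇒ [42, 44, 74, 76, 96, 115, 216, 218, 231]
  LmaIII ACTCT/2: at [1, 25, 48, 64, 78, 124, 129, 208, 246, 256] ⇒ [3, 27, 50, 66, 80, 126, 131, 210, 248, 258]

All cut coordinates (distinct, sorted): [3, 20, 27, 40, 42, 44, 50, 63, 66, 74, 76, 80, 93, 96, 115, 126, 131, 150, 171, 189, 200, 210, 216, 218, 231, 246, 248, 258]

Fragments:
  3→20: 17 bp
  20→27: 7 bp
  27→40: 13 bp
  40→42: 2 bp
  42→44: 2 bp
  44→50: 6 bp
  50→63: 13 bp
  63→66: 3 bp
  66→74: 8 bp
  74→76: 2 bp
  76→80: 4 bp
  80→93: 13 bp
  93→96: 3 bp
  96→115: 19 bp
  115→126: 11 bp
  126→131: 5 bp
  131→150: 19 bp
  150→171: 21 bp
  171→189: 18 bp
  189→200: 11 bp
  200→210: 10 bp
  210→216: 6 bp
  216→218: 2 bp
  218→231: 13 bp
  231→246: 15 bp
  246→248: 2 bp
  248→258: 10 bp
  258→3 (wrap): 264-258+3 = 9 bp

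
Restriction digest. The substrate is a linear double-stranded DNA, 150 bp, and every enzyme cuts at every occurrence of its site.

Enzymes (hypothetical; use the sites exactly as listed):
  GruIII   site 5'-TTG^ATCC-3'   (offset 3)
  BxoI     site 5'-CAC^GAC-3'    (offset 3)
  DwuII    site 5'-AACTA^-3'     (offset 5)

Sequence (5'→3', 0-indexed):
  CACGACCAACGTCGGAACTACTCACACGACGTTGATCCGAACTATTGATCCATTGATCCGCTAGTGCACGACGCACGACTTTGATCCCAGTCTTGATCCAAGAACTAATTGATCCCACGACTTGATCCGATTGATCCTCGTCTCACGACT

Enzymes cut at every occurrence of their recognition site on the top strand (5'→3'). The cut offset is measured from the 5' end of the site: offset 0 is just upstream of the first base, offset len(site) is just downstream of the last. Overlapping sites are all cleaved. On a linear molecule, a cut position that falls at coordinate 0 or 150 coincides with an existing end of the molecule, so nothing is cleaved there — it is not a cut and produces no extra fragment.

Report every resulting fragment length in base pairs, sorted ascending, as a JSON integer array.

[3,3,4,4,6,7,7,7,7,7,8,9,10,12,12,13,14,17]

Per-enzyme occurrences:
  GruIII TTGATCC/3: at [31, 44, 52, 80, 92, 108, 121, 130] ⇒ [34, 47, 55, 83, 95, 111, 124, 133]
  BxoI CACGAC/3: at [0, 24, 66, 73, 115, 143] ⇒ [3, 27, 69, 76, 118, 146]
  DwuII AACTA/5: at [15, 39, 102] ⇒ [20, 44, 107]

All cut coordinates (distinct, sorted): [3, 20, 27, 34, 44, 47, 55, 69, 76, 83, 95, 107, 111, 118, 124, 133, 146]

Fragments:
  [0,3): 3 bp
  [3,20): 17 bp
  [20,27): 7 bp
  [27,34): 7 bp
  [34,44): 10 bp
  [44,47): 3 bp
  [47,55): 8 bp
  [55,69): 14 bp
  [69,76): 7 bp
  [76,83): 7 bp
  [83,95): 12 bp
  [95,107): 12 bp
  [107,111): 4 bp
  [111,118): 7 bp
  [118,124): 6 bp
  [124,133): 9 bp
  [133,146): 13 bp
  [146,150): 4 bp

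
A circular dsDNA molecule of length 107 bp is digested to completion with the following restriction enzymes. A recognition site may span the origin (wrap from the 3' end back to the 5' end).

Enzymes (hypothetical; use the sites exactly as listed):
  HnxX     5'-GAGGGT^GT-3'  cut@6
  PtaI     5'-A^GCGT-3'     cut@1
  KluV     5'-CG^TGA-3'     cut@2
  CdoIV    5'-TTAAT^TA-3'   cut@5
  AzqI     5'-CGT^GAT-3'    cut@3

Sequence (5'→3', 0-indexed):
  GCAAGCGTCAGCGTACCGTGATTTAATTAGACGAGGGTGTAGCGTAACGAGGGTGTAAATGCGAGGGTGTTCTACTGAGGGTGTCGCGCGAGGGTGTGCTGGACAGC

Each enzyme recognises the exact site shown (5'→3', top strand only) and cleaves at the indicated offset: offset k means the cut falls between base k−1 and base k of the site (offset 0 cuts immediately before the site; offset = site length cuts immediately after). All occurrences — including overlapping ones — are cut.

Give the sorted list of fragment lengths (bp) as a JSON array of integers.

Scan for sites:
  HnxX (GAGGGTGT, off=6): starts [32, 48, 62, 76, 89] → cuts [38, 54, 68, 82, 95]
  PtaI (AGCGT, off=1): starts [3, 9, 40] → cuts [4, 10, 41]
  KluV (CGTGA, off=2): starts [16] → cuts [18]
  CdoIV (TTAATTA, off=5): starts [22] → cuts [27]
  AzqI (CGTGAT, off=3): starts [16] → cuts [19]

All cut coordinates (distinct, sorted): [4, 10, 18, 19, 27, 38, 41, 54, 68, 82, 95]

Fragment lengths:
  4→10: 6 bp
  10→18: 8 bp
  18→19: 1 bp
  19→27: 8 bp
  27→38: 11 bp
  38→41: 3 bp
  41→54: 13 bp
  54→68: 14 bp
  68→82: 14 bp
  82→95: 13 bp
  95→4 (wrap): 107-95+4 = 16 bp

[1,3,6,8,8,11,13,13,14,14,16]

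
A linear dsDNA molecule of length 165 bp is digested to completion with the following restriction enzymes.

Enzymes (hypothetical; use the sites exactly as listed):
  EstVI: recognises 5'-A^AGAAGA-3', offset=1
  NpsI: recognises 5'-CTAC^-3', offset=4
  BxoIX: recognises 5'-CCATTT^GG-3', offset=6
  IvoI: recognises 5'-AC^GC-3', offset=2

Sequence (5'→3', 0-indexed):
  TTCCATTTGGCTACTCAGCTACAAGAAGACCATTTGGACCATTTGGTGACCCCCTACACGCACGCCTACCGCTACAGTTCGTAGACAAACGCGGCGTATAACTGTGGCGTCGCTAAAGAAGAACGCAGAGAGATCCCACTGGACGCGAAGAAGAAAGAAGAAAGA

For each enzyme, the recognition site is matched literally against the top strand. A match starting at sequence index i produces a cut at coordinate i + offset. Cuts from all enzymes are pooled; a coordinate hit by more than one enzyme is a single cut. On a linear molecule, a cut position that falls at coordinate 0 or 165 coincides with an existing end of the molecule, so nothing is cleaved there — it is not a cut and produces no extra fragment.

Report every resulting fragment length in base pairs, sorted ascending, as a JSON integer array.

Scan for sites:
  EstVI AAGAAGA/1: at [22, 115, 147, 154] ⇒ [23, 116, 148, 155]
  NpsI CTAC/4: at [10, 18, 53, 65, 71] ⇒ [14, 22, 57, 69, 75]
  BxoIX CCATTTGG/6: at [2, 29, 38] ⇒ [8, 35, 44]
  IvoI ACGC/2: at [57, 61, 88, 122, 142] ⇒ [59, 63, 90, 124, 144]

All cut coordinates (distinct, sorted): [8, 14, 22, 23, 35, 44, 57, 59, 63, 69, 75, 90, 116, 124, 144, 148, 155]

Fragments:
  [0,8): 8 bp
  [8,14): 6 bp
  [14,22): 8 bp
  [22,23): 1 bp
  [23,35): 12 bp
  [35,44): 9 bp
  [44,57): 13 bp
  [57,59): 2 bp
  [59,63): 4 bp
  [63,69): 6 bp
  [69,75): 6 bp
  [75,90): 15 bp
  [90,116): 26 bp
  [116,124): 8 bp
  [124,144): 20 bp
  [144,148): 4 bp
  [148,155): 7 bp
  [155,165): 10 bp

[1,2,4,4,6,6,6,7,8,8,8,9,10,12,13,15,20,26]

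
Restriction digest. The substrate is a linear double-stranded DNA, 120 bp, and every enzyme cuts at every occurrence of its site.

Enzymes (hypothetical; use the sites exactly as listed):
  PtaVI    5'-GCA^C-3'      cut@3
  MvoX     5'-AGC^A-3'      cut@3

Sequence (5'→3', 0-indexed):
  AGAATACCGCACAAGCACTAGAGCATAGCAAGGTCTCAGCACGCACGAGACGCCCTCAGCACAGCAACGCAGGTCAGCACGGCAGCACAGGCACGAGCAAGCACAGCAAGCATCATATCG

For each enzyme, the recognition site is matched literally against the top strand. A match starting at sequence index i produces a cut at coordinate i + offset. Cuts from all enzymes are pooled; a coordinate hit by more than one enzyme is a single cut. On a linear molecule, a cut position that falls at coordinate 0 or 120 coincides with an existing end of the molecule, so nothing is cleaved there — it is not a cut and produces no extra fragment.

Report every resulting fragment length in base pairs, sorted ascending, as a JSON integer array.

[1,1,1,1,1,1,4,4,4,4,4,5,5,5,6,7,7,9,11,11,13,15]

Per-enzyme occurrences:
  PtaVI GCAC/3: at [8, 14, 38, 42, 58, 76, 84, 90, 100] ⇒ [11, 17, 41, 45, 61, 79, 87, 93, 103]
  MvoX AGCA/3: at [13, 21, 26, 37, 57, 62, 75, 83, 95, 99, 104, 108] ⇒ [16, 24, 29, 40, 60, 65, 78, 86, 98, 102, 107, 111]

Pooled cuts: [11, 16, 17, 24, 29, 40, 41, 45, 60, 61, 65, 78, 79, 86, 87, 93, 98, 102, 103, 107, 111]

Fragment lengths:
  [0,11): 11 bp
  [11,16): 5 bp
  [16,17): 1 bp
  [17,24): 7 bp
  [24,29): 5 bp
  [29,40): 11 bp
  [40,41): 1 bp
  [41,45): 4 bp
  [45,60): 15 bp
  [60,61): 1 bp
  [61,65): 4 bp
  [65,78): 13 bp
  [78,79): 1 bp
  [79,86): 7 bp
  [86,87): 1 bp
  [87,93): 6 bp
  [93,98): 5 bp
  [98,102): 4 bp
  [102,103): 1 bp
  [103,107): 4 bp
  [107,111): 4 bp
  [111,120): 9 bp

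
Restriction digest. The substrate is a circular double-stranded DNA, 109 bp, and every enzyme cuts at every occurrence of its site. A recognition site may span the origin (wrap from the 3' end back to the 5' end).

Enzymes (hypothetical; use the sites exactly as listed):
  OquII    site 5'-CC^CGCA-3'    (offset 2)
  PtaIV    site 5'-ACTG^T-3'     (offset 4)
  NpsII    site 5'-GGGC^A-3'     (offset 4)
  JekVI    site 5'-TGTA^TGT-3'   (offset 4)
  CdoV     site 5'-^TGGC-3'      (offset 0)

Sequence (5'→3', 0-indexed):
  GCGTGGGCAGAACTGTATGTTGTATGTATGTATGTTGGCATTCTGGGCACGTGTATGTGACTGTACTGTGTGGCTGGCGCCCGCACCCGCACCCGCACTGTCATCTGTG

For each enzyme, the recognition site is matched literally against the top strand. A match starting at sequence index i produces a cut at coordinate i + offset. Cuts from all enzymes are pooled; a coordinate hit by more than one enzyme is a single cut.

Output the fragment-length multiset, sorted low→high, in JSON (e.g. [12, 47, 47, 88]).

Scan for sites:
  OquII (CCCGCA, off=2): starts [79, 85, 91] → cuts [81, 87, 93]
  PtaIV (ACTGT, off=4): starts [11, 59, 64, 96] → cuts [15, 63, 68, 100]
  NpsII (GGGCA, off=4): starts [4, 44] → cuts [8, 48]
  JekVI (TGTATGT, off=4): starts [13, 20, 24, 28, 51] → cuts [17, 24, 28, 32, 55]
  CdoV (TGGC, off=0): starts [35, 70, 74, 107] → cuts [35, 70, 74, 107]

Pooled cuts: [8, 15, 17, 24, 28, 32, 35, 48, 55, 63, 68, 70, 74, 81, 87, 93, 100, 107]

Fragments:
  8→15: 7 bp
  15→17: 2 bp
  17→24: 7 bp
  24→28: 4 bp
  28→32: 4 bp
  32→35: 3 bp
  35→48: 13 bp
  48→55: 7 bp
  55→63: 8 bp
  63→68: 5 bp
  68→70: 2 bp
  70→74: 4 bp
  74→81: 7 bp
  81→87: 6 bp
  87→93: 6 bp
  93→100: 7 bp
  100→107: 7 bp
  107→8 (wrap): 109-107+8 = 10 bp

[2,2,3,4,4,4,5,6,6,7,7,7,7,7,7,8,10,13]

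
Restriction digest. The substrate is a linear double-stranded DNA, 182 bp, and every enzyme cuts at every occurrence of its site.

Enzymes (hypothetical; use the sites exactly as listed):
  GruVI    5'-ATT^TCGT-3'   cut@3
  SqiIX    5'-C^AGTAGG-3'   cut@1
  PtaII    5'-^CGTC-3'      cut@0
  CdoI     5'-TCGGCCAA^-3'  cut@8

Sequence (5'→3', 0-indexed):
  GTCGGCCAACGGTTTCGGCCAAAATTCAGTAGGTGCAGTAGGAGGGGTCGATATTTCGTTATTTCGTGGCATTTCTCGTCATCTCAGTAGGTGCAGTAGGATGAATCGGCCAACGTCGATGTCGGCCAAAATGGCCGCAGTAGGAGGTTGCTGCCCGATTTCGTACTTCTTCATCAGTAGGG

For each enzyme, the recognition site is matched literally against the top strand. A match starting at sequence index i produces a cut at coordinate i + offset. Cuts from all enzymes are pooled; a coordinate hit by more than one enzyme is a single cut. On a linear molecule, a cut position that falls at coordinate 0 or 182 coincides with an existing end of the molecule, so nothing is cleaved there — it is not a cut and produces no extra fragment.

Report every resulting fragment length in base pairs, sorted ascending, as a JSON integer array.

Per-enzyme occurrences:
  GruVI (ATTTCGT, off=3): starts [52, 60, 157] → cuts [55, 63, 160]
  SqiIX (CAGTAGG, off=1): starts [26, 35, 84, 93, 137, 174] → cuts [27, 36, 85, 94, 138, 175]
  PtaII (CGTC, off=0): starts [76, 113] → cuts [76, 113]
  CdoI (TCGGCCAA, off=8): starts [1, 14, 105, 121] → cuts [9, 22, 113, 129]

All cut coordinates (distinct, sorted): [9, 22, 27, 36, 55, 63, 76, 85, 94, 113, 129, 138, 160, 175]

Fragments:
  [0,9): 9 bp
  [9,22): 13 bp
  [22,27): 5 bp
  [27,36): 9 bp
  [36,55): 19 bp
  [55,63): 8 bp
  [63,76): 13 bp
  [76,85): 9 bp
  [85,94): 9 bp
  [94,113): 19 bp
  [113,129): 16 bp
  [129,138): 9 bp
  [138,160): 22 bp
  [160,175): 15 bp
  [175,182): 7 bp

[5,7,8,9,9,9,9,9,13,13,15,16,19,19,22]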